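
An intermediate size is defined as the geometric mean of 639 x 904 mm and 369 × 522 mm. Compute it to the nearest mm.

Short side: √(639 · 369) = √235791 ≈ 485.6 → 486 mm
Long side: √(904 · 522) = √471888 ≈ 686.9 → 687 mm

486 × 687 mm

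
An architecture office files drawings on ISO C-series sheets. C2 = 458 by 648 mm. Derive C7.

C3: ⌊648/2⌋ × 458 = 324 × 458 mm
C4: ⌊458/2⌋ × 324 = 229 × 324 mm
C5: ⌊324/2⌋ × 229 = 162 × 229 mm
C6: ⌊229/2⌋ × 162 = 114 × 162 mm
C7: ⌊162/2⌋ × 114 = 81 × 114 mm

81 × 114 mm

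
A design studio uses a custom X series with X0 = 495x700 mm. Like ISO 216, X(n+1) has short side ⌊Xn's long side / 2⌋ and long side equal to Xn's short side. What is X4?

X1: ⌊700/2⌋ × 495 = 350 × 495 mm
X2: ⌊495/2⌋ × 350 = 247 × 350 mm
X3: ⌊350/2⌋ × 247 = 175 × 247 mm
X4: ⌊247/2⌋ × 175 = 123 × 175 mm

123 × 175 mm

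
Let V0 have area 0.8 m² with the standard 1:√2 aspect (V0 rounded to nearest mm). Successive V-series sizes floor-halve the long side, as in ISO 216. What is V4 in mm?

Let V0's short side be w mm. w · w√2 = 0.8 m² = 800,000 mm², so w ≈ 752.1 mm and w√2 ≈ 1063.7 mm → V0 = 752 × 1064 mm.
V1: ⌊1064/2⌋ × 752 = 532 × 752 mm
V2: ⌊752/2⌋ × 532 = 376 × 532 mm
V3: ⌊532/2⌋ × 376 = 266 × 376 mm
V4: ⌊376/2⌋ × 266 = 188 × 266 mm

188 × 266 mm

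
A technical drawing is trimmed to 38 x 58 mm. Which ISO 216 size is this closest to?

Aspect ratio 58/38 ≈ 1.526 (ISO target is √2 ≈ 1.414).
In the C-series (envelope sizes, between A and B): C9 = 40 × 57 mm.
Off by 3 mm total — nearest standard size.

C9 (40 × 57 mm)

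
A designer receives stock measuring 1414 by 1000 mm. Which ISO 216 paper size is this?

B0 (1000 × 1414 mm)

Aspect ratio 1414/1000 ≈ 1.414 — close to the ISO √2 ≈ 1.414.
In the B-series (B0 = 1000 × 1414 mm): B0 = 1000 × 1414 mm.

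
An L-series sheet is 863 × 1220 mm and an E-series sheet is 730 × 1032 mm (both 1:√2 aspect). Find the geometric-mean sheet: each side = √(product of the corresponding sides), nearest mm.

794 × 1122 mm

Short side: √(863 · 730) = √629990 ≈ 793.7 → 794 mm
Long side: √(1220 · 1032) = √1259040 ≈ 1122.1 → 1122 mm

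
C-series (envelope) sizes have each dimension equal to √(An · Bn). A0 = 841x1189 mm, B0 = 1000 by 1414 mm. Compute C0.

Short side: √(841 · 1000) = √841000 ≈ 917.1 → 917 mm
Long side: √(1189 · 1414) = √1681246 ≈ 1296.6 → 1297 mm

917 × 1297 mm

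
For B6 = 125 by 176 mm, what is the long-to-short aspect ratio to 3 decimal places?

1.408

176 / 125 = 1.408
ISO 216 targets √2 ≈ 1.414; the -0.006 deviation is from mm rounding.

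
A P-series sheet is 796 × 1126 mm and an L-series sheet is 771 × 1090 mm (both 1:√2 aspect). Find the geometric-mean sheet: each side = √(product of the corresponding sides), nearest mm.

783 × 1108 mm

Short side: √(796 · 771) = √613716 ≈ 783.4 → 783 mm
Long side: √(1126 · 1090) = √1227340 ≈ 1107.9 → 1108 mm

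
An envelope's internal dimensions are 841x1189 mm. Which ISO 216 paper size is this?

A0 (841 × 1189 mm)

Aspect ratio 1189/841 ≈ 1.414 — close to the ISO √2 ≈ 1.414.
In the A-series (A0 area = 1 m²): A0 = 841 × 1189 mm.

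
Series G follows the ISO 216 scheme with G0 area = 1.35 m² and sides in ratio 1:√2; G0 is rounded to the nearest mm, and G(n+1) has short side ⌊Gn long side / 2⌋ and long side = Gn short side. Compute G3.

Let G0's short side be w mm. w · w√2 = 1.35 m² = 1,350,000 mm², so w ≈ 977.0 mm and w√2 ≈ 1381.7 mm → G0 = 977 × 1382 mm.
G1: ⌊1382/2⌋ × 977 = 691 × 977 mm
G2: ⌊977/2⌋ × 691 = 488 × 691 mm
G3: ⌊691/2⌋ × 488 = 345 × 488 mm

345 × 488 mm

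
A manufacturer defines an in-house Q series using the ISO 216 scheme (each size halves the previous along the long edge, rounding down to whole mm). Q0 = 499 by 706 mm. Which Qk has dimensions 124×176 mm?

Q0: 499 × 706 mm
Q1: 353 × 499 mm
Q2: 249 × 353 mm
Q3: 176 × 249 mm
Q4: 124 × 176 mm
Q5: 88 × 124 mm
→ matches Q4.

Q4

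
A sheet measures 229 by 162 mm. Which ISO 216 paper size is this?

C5 (162 × 229 mm)

Aspect ratio 229/162 ≈ 1.414 — close to the ISO √2 ≈ 1.414.
In the C-series (envelope sizes, between A and B): C5 = 162 × 229 mm.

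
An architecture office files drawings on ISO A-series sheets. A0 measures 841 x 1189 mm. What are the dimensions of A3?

297 × 420 mm

A1: ⌊1189/2⌋ × 841 = 594 × 841 mm
A2: ⌊841/2⌋ × 594 = 420 × 594 mm
A3: ⌊594/2⌋ × 420 = 297 × 420 mm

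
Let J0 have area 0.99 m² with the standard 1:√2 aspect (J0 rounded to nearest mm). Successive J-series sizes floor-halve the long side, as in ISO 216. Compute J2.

418 × 591 mm

Let J0's short side be w mm. w · w√2 = 0.99 m² = 990,000 mm², so w ≈ 836.7 mm and w√2 ≈ 1183.2 mm → J0 = 837 × 1183 mm.
J1: ⌊1183/2⌋ × 837 = 591 × 837 mm
J2: ⌊837/2⌋ × 591 = 418 × 591 mm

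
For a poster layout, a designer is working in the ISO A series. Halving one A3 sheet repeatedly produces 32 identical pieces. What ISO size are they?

A8

32 = 2^5, so 5 halving steps.
A3 → A4 → … → A8 after 5 steps.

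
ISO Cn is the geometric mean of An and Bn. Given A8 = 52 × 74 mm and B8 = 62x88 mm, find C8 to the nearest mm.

57 × 81 mm

Short side: √(52 · 62) = √3224 ≈ 56.8 → 57 mm
Long side: √(74 · 88) = √6512 ≈ 80.7 → 81 mm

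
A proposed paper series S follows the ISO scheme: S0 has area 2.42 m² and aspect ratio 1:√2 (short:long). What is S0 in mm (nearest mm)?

1308 × 1850 mm

Let the short side be w mm. Then w · w√2 = 2.42 m² = 2,420,000 mm².
w² = 2,420,000/√2, so w ≈ 1308.1 mm; long side = w√2 ≈ 1850.0 mm.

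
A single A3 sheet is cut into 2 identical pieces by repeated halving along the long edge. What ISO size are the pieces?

2 = 2^1, so 1 halving step.
A3 → A4 → … → A4 after 1 step.

A4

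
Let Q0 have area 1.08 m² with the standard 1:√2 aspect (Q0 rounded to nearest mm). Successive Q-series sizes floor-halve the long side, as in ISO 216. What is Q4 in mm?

218 × 309 mm

Let Q0's short side be w mm. w · w√2 = 1.08 m² = 1,080,000 mm², so w ≈ 873.9 mm and w√2 ≈ 1235.9 mm → Q0 = 874 × 1236 mm.
Q1: ⌊1236/2⌋ × 874 = 618 × 874 mm
Q2: ⌊874/2⌋ × 618 = 437 × 618 mm
Q3: ⌊618/2⌋ × 437 = 309 × 437 mm
Q4: ⌊437/2⌋ × 309 = 218 × 309 mm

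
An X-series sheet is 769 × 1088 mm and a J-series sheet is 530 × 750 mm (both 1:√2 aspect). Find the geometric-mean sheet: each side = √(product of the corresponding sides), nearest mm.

Short side: √(769 · 530) = √407570 ≈ 638.4 → 638 mm
Long side: √(1088 · 750) = √816000 ≈ 903.3 → 903 mm

638 × 903 mm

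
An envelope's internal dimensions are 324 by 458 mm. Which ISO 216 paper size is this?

C3 (324 × 458 mm)

Aspect ratio 458/324 ≈ 1.414 — close to the ISO √2 ≈ 1.414.
In the C-series (envelope sizes, between A and B): C3 = 324 × 458 mm.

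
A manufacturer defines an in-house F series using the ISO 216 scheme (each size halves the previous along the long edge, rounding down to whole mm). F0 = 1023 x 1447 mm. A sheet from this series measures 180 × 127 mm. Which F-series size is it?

F6

F0: 1023 × 1447 mm
F1: 723 × 1023 mm
F2: 511 × 723 mm
F3: 361 × 511 mm
F4: 255 × 361 mm
F5: 180 × 255 mm
F6: 127 × 180 mm
F7: 90 × 127 mm
→ matches F6.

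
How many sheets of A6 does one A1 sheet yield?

32

A1 = 594 × 841 mm; A6 = 105 × 148 mm.
Each halving step doubles the count; 5 steps from A1 to A6.
2^5 = 32.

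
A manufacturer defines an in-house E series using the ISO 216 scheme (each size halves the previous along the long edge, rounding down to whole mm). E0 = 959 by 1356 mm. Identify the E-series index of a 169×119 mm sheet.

E6

E0: 959 × 1356 mm
E1: 678 × 959 mm
E2: 479 × 678 mm
E3: 339 × 479 mm
E4: 239 × 339 mm
E5: 169 × 239 mm
E6: 119 × 169 mm
E7: 84 × 119 mm
→ matches E6.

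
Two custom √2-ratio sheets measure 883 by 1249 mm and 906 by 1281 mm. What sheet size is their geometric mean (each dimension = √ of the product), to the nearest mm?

Short side: √(883 · 906) = √799998 ≈ 894.4 → 894 mm
Long side: √(1249 · 1281) = √1599969 ≈ 1264.9 → 1265 mm

894 × 1265 mm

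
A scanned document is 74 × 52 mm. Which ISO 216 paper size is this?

A8 (52 × 74 mm)

Aspect ratio 74/52 ≈ 1.423 — close to the ISO √2 ≈ 1.414.
In the A-series (A0 area = 1 m²): A8 = 52 × 74 mm.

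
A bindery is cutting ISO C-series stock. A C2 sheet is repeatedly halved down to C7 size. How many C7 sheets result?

Each ISO step halves the sheet: 1 × C2 → 2 × C3 → 4 × C4 → 8 × C5 → …
From C2 to C7 is 5 halving steps: 2^5 = 32.

32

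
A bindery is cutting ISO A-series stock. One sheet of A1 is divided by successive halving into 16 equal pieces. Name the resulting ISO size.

A5

16 = 2^4, so 4 halving steps.
A1 → A2 → … → A5 after 4 steps.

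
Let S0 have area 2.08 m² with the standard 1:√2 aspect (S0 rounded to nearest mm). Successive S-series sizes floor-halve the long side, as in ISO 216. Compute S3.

428 × 606 mm

Let S0's short side be w mm. w · w√2 = 2.08 m² = 2,080,000 mm², so w ≈ 1212.8 mm and w√2 ≈ 1715.1 mm → S0 = 1213 × 1715 mm.
S1: ⌊1715/2⌋ × 1213 = 857 × 1213 mm
S2: ⌊1213/2⌋ × 857 = 606 × 857 mm
S3: ⌊857/2⌋ × 606 = 428 × 606 mm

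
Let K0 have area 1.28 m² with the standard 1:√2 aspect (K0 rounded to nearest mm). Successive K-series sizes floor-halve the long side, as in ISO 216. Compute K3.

336 × 475 mm

Let K0's short side be w mm. w · w√2 = 1.28 m² = 1,280,000 mm², so w ≈ 951.4 mm and w√2 ≈ 1345.4 mm → K0 = 951 × 1345 mm.
K1: ⌊1345/2⌋ × 951 = 672 × 951 mm
K2: ⌊951/2⌋ × 672 = 475 × 672 mm
K3: ⌊672/2⌋ × 475 = 336 × 475 mm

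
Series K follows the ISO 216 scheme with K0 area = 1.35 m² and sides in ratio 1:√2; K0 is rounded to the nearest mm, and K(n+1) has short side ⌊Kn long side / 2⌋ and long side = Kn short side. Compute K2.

488 × 691 mm

Let K0's short side be w mm. w · w√2 = 1.35 m² = 1,350,000 mm², so w ≈ 977.0 mm and w√2 ≈ 1381.7 mm → K0 = 977 × 1382 mm.
K1: ⌊1382/2⌋ × 977 = 691 × 977 mm
K2: ⌊977/2⌋ × 691 = 488 × 691 mm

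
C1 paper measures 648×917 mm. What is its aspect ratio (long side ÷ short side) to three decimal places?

917 / 648 = 1.415
Matches √2 ≈ 1.414 — the ISO 216 defining ratio.

1.415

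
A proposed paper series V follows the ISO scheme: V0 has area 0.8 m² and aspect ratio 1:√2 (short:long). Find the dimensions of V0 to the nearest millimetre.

Let the short side be w mm. Then w · w√2 = 0.8 m² = 800,000 mm².
w² = 800,000/√2, so w ≈ 752.1 mm; long side = w√2 ≈ 1063.7 mm.

752 × 1064 mm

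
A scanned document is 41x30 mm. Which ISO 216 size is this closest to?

Aspect ratio 41/30 ≈ 1.367 (ISO target is √2 ≈ 1.414).
In the C-series (envelope sizes, between A and B): C10 = 28 × 40 mm.
Off by 3 mm total — nearest standard size.

C10 (28 × 40 mm)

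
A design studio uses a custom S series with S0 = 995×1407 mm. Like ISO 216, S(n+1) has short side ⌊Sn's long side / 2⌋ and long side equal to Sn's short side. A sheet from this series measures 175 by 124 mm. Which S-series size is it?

S0: 995 × 1407 mm
S1: 703 × 995 mm
S2: 497 × 703 mm
S3: 351 × 497 mm
S4: 248 × 351 mm
S5: 175 × 248 mm
S6: 124 × 175 mm
S7: 87 × 124 mm
→ matches S6.

S6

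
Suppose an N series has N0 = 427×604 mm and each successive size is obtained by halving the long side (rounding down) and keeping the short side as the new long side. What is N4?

N1: ⌊604/2⌋ × 427 = 302 × 427 mm
N2: ⌊427/2⌋ × 302 = 213 × 302 mm
N3: ⌊302/2⌋ × 213 = 151 × 213 mm
N4: ⌊213/2⌋ × 151 = 106 × 151 mm

106 × 151 mm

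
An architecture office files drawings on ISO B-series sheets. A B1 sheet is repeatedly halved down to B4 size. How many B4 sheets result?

8

B1 = 707 × 1000 mm; B4 = 250 × 353 mm.
Each halving step doubles the count; 3 steps from B1 to B4.
2^3 = 8.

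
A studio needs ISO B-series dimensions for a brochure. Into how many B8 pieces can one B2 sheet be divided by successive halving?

B2 = 500 × 707 mm; B8 = 62 × 88 mm.
Each halving step doubles the count; 6 steps from B2 to B8.
2^6 = 64.

64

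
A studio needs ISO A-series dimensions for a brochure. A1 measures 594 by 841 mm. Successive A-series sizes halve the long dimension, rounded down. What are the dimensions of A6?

A2: ⌊841/2⌋ × 594 = 420 × 594 mm
A3: ⌊594/2⌋ × 420 = 297 × 420 mm
A4: ⌊420/2⌋ × 297 = 210 × 297 mm
A5: ⌊297/2⌋ × 210 = 148 × 210 mm
A6: ⌊210/2⌋ × 148 = 105 × 148 mm

105 × 148 mm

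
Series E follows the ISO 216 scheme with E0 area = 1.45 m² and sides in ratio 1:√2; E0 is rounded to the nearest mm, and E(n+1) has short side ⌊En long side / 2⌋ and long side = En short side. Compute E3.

Let E0's short side be w mm. w · w√2 = 1.45 m² = 1,450,000 mm², so w ≈ 1012.6 mm and w√2 ≈ 1432.0 mm → E0 = 1013 × 1432 mm.
E1: ⌊1432/2⌋ × 1013 = 716 × 1013 mm
E2: ⌊1013/2⌋ × 716 = 506 × 716 mm
E3: ⌊716/2⌋ × 506 = 358 × 506 mm

358 × 506 mm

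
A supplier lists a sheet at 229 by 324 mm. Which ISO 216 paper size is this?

C4 (229 × 324 mm)

Aspect ratio 324/229 ≈ 1.415 — close to the ISO √2 ≈ 1.414.
In the C-series (envelope sizes, between A and B): C4 = 229 × 324 mm.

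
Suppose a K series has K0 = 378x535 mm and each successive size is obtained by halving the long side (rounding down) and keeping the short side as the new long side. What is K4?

94 × 133 mm

K1: ⌊535/2⌋ × 378 = 267 × 378 mm
K2: ⌊378/2⌋ × 267 = 189 × 267 mm
K3: ⌊267/2⌋ × 189 = 133 × 189 mm
K4: ⌊189/2⌋ × 133 = 94 × 133 mm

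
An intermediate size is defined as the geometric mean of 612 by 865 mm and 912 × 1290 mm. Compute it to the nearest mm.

747 × 1056 mm

Short side: √(612 · 912) = √558144 ≈ 747.1 → 747 mm
Long side: √(865 · 1290) = √1115850 ≈ 1056.3 → 1056 mm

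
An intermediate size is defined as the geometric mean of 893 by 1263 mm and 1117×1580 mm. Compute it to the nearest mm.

999 × 1413 mm

Short side: √(893 · 1117) = √997481 ≈ 998.7 → 999 mm
Long side: √(1263 · 1580) = √1995540 ≈ 1412.6 → 1413 mm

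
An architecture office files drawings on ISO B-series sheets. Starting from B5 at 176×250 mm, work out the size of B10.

B6: ⌊250/2⌋ × 176 = 125 × 176 mm
B7: ⌊176/2⌋ × 125 = 88 × 125 mm
B8: ⌊125/2⌋ × 88 = 62 × 88 mm
B9: ⌊88/2⌋ × 62 = 44 × 62 mm
B10: ⌊62/2⌋ × 44 = 31 × 44 mm

31 × 44 mm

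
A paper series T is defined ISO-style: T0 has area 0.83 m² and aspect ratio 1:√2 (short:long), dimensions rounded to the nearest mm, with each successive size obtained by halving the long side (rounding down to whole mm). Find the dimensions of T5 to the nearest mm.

Let T0's short side be w mm. w · w√2 = 0.83 m² = 830,000 mm², so w ≈ 766.1 mm and w√2 ≈ 1083.4 mm → T0 = 766 × 1083 mm.
T1: ⌊1083/2⌋ × 766 = 541 × 766 mm
T2: ⌊766/2⌋ × 541 = 383 × 541 mm
T3: ⌊541/2⌋ × 383 = 270 × 383 mm
T4: ⌊383/2⌋ × 270 = 191 × 270 mm
T5: ⌊270/2⌋ × 191 = 135 × 191 mm

135 × 191 mm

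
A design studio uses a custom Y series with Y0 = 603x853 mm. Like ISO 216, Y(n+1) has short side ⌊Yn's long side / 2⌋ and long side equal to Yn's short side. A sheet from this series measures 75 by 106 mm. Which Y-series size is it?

Y6

Y0: 603 × 853 mm
Y1: 426 × 603 mm
Y2: 301 × 426 mm
Y3: 213 × 301 mm
Y4: 150 × 213 mm
Y5: 106 × 150 mm
Y6: 75 × 106 mm
Y7: 53 × 75 mm
→ matches Y6.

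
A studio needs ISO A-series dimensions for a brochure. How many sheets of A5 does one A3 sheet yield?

4

A3 = 297 × 420 mm; A5 = 148 × 210 mm.
Each halving step doubles the count; 2 steps from A3 to A5.
2^2 = 4.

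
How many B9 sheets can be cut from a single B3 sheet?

Each ISO step halves the sheet: 1 × B3 → 2 × B4 → 4 × B5 → 8 × B6 → …
From B3 to B9 is 6 halving steps: 2^6 = 64.

64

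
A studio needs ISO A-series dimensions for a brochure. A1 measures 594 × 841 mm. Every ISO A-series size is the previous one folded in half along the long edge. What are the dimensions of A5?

A2: ⌊841/2⌋ × 594 = 420 × 594 mm
A3: ⌊594/2⌋ × 420 = 297 × 420 mm
A4: ⌊420/2⌋ × 297 = 210 × 297 mm
A5: ⌊297/2⌋ × 210 = 148 × 210 mm

148 × 210 mm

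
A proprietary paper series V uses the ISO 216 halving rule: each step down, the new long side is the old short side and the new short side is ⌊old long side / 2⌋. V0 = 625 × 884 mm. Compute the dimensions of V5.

110 × 156 mm

V1: ⌊884/2⌋ × 625 = 442 × 625 mm
V2: ⌊625/2⌋ × 442 = 312 × 442 mm
V3: ⌊442/2⌋ × 312 = 221 × 312 mm
V4: ⌊312/2⌋ × 221 = 156 × 221 mm
V5: ⌊221/2⌋ × 156 = 110 × 156 mm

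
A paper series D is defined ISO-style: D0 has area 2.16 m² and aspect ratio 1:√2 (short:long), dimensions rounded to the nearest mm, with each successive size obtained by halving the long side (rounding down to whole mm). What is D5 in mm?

Let D0's short side be w mm. w · w√2 = 2.16 m² = 2,160,000 mm², so w ≈ 1235.9 mm and w√2 ≈ 1747.8 mm → D0 = 1236 × 1748 mm.
D1: ⌊1748/2⌋ × 1236 = 874 × 1236 mm
D2: ⌊1236/2⌋ × 874 = 618 × 874 mm
D3: ⌊874/2⌋ × 618 = 437 × 618 mm
D4: ⌊618/2⌋ × 437 = 309 × 437 mm
D5: ⌊437/2⌋ × 309 = 218 × 309 mm

218 × 309 mm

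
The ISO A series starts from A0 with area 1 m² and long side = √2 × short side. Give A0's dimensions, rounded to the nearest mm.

Let the short side be w mm. Then the long side is w√2 and w · w√2 = 10⁶ mm².
w² = 10⁶/√2, so w = 1000 / 2^(1/4) ≈ 840.9 mm; long side = 1000 · 2^(1/4) ≈ 1189.2 mm.

841 × 1189 mm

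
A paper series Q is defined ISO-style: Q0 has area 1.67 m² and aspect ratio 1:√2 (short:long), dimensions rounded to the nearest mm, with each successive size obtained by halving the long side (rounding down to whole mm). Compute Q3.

Let Q0's short side be w mm. w · w√2 = 1.67 m² = 1,670,000 mm², so w ≈ 1086.7 mm and w√2 ≈ 1536.8 mm → Q0 = 1087 × 1537 mm.
Q1: ⌊1537/2⌋ × 1087 = 768 × 1087 mm
Q2: ⌊1087/2⌋ × 768 = 543 × 768 mm
Q3: ⌊768/2⌋ × 543 = 384 × 543 mm

384 × 543 mm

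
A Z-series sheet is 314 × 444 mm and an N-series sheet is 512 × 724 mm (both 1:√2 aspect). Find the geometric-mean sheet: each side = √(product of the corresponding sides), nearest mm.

Short side: √(314 · 512) = √160768 ≈ 401.0 → 401 mm
Long side: √(444 · 724) = √321456 ≈ 567.0 → 567 mm

401 × 567 mm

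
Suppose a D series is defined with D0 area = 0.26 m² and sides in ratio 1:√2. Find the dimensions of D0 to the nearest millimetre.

Let the short side be w mm. Then w · w√2 = 0.26 m² = 260,000 mm².
w² = 260,000/√2, so w ≈ 428.8 mm; long side = w√2 ≈ 606.4 mm.

429 × 606 mm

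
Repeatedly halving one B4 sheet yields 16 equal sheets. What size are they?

B8

16 = 2^4, so 4 halving steps.
B4 → B5 → … → B8 after 4 steps.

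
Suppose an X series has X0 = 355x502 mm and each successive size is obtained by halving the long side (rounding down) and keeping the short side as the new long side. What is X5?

62 × 88 mm

X1: ⌊502/2⌋ × 355 = 251 × 355 mm
X2: ⌊355/2⌋ × 251 = 177 × 251 mm
X3: ⌊251/2⌋ × 177 = 125 × 177 mm
X4: ⌊177/2⌋ × 125 = 88 × 125 mm
X5: ⌊125/2⌋ × 88 = 62 × 88 mm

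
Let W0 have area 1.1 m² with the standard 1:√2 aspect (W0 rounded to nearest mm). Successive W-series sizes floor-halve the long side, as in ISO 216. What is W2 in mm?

Let W0's short side be w mm. w · w√2 = 1.1 m² = 1,100,000 mm², so w ≈ 881.9 mm and w√2 ≈ 1247.3 mm → W0 = 882 × 1247 mm.
W1: ⌊1247/2⌋ × 882 = 623 × 882 mm
W2: ⌊882/2⌋ × 623 = 441 × 623 mm

441 × 623 mm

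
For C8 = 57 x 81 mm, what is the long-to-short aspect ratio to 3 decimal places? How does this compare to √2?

1.421

81 / 57 = 1.421
ISO 216 targets √2 ≈ 1.414; the +0.007 deviation is from mm rounding.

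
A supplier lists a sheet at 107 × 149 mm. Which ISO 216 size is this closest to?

A6 (105 × 148 mm)

Aspect ratio 149/107 ≈ 1.393 (ISO target is √2 ≈ 1.414).
In the A-series (A0 area = 1 m²): A6 = 105 × 148 mm.
Off by 3 mm total — nearest standard size.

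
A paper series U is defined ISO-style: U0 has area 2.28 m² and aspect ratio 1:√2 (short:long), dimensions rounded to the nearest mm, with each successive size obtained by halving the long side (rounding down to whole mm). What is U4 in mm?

Let U0's short side be w mm. w · w√2 = 2.28 m² = 2,280,000 mm², so w ≈ 1269.7 mm and w√2 ≈ 1795.7 mm → U0 = 1270 × 1796 mm.
U1: ⌊1796/2⌋ × 1270 = 898 × 1270 mm
U2: ⌊1270/2⌋ × 898 = 635 × 898 mm
U3: ⌊898/2⌋ × 635 = 449 × 635 mm
U4: ⌊635/2⌋ × 449 = 317 × 449 mm

317 × 449 mm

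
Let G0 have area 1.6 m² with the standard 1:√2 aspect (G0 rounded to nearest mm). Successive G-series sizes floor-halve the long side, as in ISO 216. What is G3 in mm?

Let G0's short side be w mm. w · w√2 = 1.6 m² = 1,600,000 mm², so w ≈ 1063.7 mm and w√2 ≈ 1504.2 mm → G0 = 1064 × 1504 mm.
G1: ⌊1504/2⌋ × 1064 = 752 × 1064 mm
G2: ⌊1064/2⌋ × 752 = 532 × 752 mm
G3: ⌊752/2⌋ × 532 = 376 × 532 mm

376 × 532 mm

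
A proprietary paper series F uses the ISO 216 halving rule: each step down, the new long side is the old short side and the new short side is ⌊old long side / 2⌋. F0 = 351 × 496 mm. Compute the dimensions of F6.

F1 = 248 × 351 mm (from F0 by 1 halving).
F2: ⌊351/2⌋ × 248 = 175 × 248 mm
F3: ⌊248/2⌋ × 175 = 124 × 175 mm
F4: ⌊175/2⌋ × 124 = 87 × 124 mm
F5: ⌊124/2⌋ × 87 = 62 × 87 mm
F6: ⌊87/2⌋ × 62 = 43 × 62 mm

43 × 62 mm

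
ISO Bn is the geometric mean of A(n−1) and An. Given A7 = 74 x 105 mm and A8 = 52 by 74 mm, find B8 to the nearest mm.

Short side: √(74 · 52) = √3848 ≈ 62.0 → 62 mm
Long side: √(105 · 74) = √7770 ≈ 88.1 → 88 mm

62 × 88 mm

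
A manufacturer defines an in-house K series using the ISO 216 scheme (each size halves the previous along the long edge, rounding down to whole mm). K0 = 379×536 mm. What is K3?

K1 = 268 × 379 mm (from K0 by 1 halving).
K2: ⌊379/2⌋ × 268 = 189 × 268 mm
K3: ⌊268/2⌋ × 189 = 134 × 189 mm

134 × 189 mm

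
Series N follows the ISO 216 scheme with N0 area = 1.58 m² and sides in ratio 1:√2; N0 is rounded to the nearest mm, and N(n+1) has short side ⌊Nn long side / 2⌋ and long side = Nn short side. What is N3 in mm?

Let N0's short side be w mm. w · w√2 = 1.58 m² = 1,580,000 mm², so w ≈ 1057.0 mm and w√2 ≈ 1494.8 mm → N0 = 1057 × 1495 mm.
N1: ⌊1495/2⌋ × 1057 = 747 × 1057 mm
N2: ⌊1057/2⌋ × 747 = 528 × 747 mm
N3: ⌊747/2⌋ × 528 = 373 × 528 mm

373 × 528 mm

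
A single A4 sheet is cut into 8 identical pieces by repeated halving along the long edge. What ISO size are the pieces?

8 = 2^3, so 3 halving steps.
A4 → A5 → … → A7 after 3 steps.

A7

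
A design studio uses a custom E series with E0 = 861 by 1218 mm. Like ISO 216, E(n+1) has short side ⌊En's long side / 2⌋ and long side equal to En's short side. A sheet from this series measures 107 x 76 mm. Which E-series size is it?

E0: 861 × 1218 mm
E1: 609 × 861 mm
E2: 430 × 609 mm
E3: 304 × 430 mm
E4: 215 × 304 mm
E5: 152 × 215 mm
E6: 107 × 152 mm
E7: 76 × 107 mm
E8: 53 × 76 mm
→ matches E7.

E7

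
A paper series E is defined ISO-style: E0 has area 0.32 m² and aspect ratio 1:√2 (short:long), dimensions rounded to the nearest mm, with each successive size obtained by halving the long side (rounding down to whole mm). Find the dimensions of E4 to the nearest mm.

Let E0's short side be w mm. w · w√2 = 0.32 m² = 320,000 mm², so w ≈ 475.7 mm and w√2 ≈ 672.7 mm → E0 = 476 × 673 mm.
E1: ⌊673/2⌋ × 476 = 336 × 476 mm
E2: ⌊476/2⌋ × 336 = 238 × 336 mm
E3: ⌊336/2⌋ × 238 = 168 × 238 mm
E4: ⌊238/2⌋ × 168 = 119 × 168 mm

119 × 168 mm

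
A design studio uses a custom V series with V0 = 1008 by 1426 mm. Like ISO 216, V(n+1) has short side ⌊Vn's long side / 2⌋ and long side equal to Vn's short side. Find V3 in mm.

356 × 504 mm

V1: ⌊1426/2⌋ × 1008 = 713 × 1008 mm
V2: ⌊1008/2⌋ × 713 = 504 × 713 mm
V3: ⌊713/2⌋ × 504 = 356 × 504 mm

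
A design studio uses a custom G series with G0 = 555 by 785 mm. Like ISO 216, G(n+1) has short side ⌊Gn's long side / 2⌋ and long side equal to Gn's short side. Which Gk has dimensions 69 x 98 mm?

G0: 555 × 785 mm
G1: 392 × 555 mm
G2: 277 × 392 mm
G3: 196 × 277 mm
G4: 138 × 196 mm
G5: 98 × 138 mm
G6: 69 × 98 mm
G7: 49 × 69 mm
→ matches G6.

G6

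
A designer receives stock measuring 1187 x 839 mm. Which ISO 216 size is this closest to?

A0 (841 × 1189 mm)

Aspect ratio 1187/839 ≈ 1.415 — close to the ISO √2 ≈ 1.414.
In the A-series (A0 area = 1 m²): A0 = 841 × 1189 mm.
Off by 4 mm total — nearest standard size.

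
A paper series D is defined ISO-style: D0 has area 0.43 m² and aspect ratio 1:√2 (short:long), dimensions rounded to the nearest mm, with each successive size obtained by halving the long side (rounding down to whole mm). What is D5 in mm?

Let D0's short side be w mm. w · w√2 = 0.43 m² = 430,000 mm², so w ≈ 551.4 mm and w√2 ≈ 779.8 mm → D0 = 551 × 780 mm.
D1: ⌊780/2⌋ × 551 = 390 × 551 mm
D2: ⌊551/2⌋ × 390 = 275 × 390 mm
D3: ⌊390/2⌋ × 275 = 195 × 275 mm
D4: ⌊275/2⌋ × 195 = 137 × 195 mm
D5: ⌊195/2⌋ × 137 = 97 × 137 mm

97 × 137 mm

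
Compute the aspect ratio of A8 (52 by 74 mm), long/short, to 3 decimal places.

1.423

74 / 52 = 1.423
ISO 216 targets √2 ≈ 1.414; the +0.009 deviation is from mm rounding.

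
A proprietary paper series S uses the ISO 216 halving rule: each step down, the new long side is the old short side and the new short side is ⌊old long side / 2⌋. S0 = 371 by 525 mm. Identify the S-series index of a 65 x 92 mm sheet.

S0: 371 × 525 mm
S1: 262 × 371 mm
S2: 185 × 262 mm
S3: 131 × 185 mm
S4: 92 × 131 mm
S5: 65 × 92 mm
S6: 46 × 65 mm
→ matches S5.

S5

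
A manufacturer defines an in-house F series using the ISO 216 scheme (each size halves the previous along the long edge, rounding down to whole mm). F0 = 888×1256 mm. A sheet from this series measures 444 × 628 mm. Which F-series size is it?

F0: 888 × 1256 mm
F1: 628 × 888 mm
F2: 444 × 628 mm
F3: 314 × 444 mm
→ matches F2.

F2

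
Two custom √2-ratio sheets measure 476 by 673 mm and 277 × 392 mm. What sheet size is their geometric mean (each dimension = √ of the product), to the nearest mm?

Short side: √(476 · 277) = √131852 ≈ 363.1 → 363 mm
Long side: √(673 · 392) = √263816 ≈ 513.6 → 514 mm

363 × 514 mm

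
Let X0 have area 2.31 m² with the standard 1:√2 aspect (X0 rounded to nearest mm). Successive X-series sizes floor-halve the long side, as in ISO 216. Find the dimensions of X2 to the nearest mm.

Let X0's short side be w mm. w · w√2 = 2.31 m² = 2,310,000 mm², so w ≈ 1278.1 mm and w√2 ≈ 1807.4 mm → X0 = 1278 × 1807 mm.
X1: ⌊1807/2⌋ × 1278 = 903 × 1278 mm
X2: ⌊1278/2⌋ × 903 = 639 × 903 mm

639 × 903 mm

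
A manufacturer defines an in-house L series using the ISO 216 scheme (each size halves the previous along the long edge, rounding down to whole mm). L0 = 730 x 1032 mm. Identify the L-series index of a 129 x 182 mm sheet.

L5

L0: 730 × 1032 mm
L1: 516 × 730 mm
L2: 365 × 516 mm
L3: 258 × 365 mm
L4: 182 × 258 mm
L5: 129 × 182 mm
L6: 91 × 129 mm
→ matches L5.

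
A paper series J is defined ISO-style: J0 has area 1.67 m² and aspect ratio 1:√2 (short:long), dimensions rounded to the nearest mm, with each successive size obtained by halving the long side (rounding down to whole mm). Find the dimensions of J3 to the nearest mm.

Let J0's short side be w mm. w · w√2 = 1.67 m² = 1,670,000 mm², so w ≈ 1086.7 mm and w√2 ≈ 1536.8 mm → J0 = 1087 × 1537 mm.
J1: ⌊1537/2⌋ × 1087 = 768 × 1087 mm
J2: ⌊1087/2⌋ × 768 = 543 × 768 mm
J3: ⌊768/2⌋ × 543 = 384 × 543 mm

384 × 543 mm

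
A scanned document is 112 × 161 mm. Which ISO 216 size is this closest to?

Aspect ratio 161/112 ≈ 1.438 (ISO target is √2 ≈ 1.414).
In the C-series (envelope sizes, between A and B): C6 = 114 × 162 mm.
Off by 3 mm total — nearest standard size.

C6 (114 × 162 mm)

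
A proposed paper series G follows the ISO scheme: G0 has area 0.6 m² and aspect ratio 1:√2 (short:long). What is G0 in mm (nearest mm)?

Let the short side be w mm. Then w · w√2 = 0.6 m² = 600,000 mm².
w² = 600,000/√2, so w ≈ 651.4 mm; long side = w√2 ≈ 921.2 mm.

651 × 921 mm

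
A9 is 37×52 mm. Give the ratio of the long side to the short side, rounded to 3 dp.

52 / 37 = 1.405
ISO 216 targets √2 ≈ 1.414; the -0.009 deviation is from mm rounding.

1.405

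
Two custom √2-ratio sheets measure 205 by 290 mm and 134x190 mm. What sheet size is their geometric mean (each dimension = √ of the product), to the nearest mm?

Short side: √(205 · 134) = √27470 ≈ 165.7 → 166 mm
Long side: √(290 · 190) = √55100 ≈ 234.7 → 235 mm

166 × 235 mm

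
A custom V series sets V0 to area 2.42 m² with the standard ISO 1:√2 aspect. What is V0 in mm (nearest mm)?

1308 × 1850 mm

Let the short side be w mm. Then w · w√2 = 2.42 m² = 2,420,000 mm².
w² = 2,420,000/√2, so w ≈ 1308.1 mm; long side = w√2 ≈ 1850.0 mm.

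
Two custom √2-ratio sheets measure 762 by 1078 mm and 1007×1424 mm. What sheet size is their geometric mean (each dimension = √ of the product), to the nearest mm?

876 × 1239 mm

Short side: √(762 · 1007) = √767334 ≈ 876.0 → 876 mm
Long side: √(1078 · 1424) = √1535072 ≈ 1239.0 → 1239 mm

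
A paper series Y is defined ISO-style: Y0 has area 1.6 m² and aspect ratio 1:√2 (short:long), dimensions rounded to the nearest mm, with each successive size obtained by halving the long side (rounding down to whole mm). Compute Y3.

376 × 532 mm

Let Y0's short side be w mm. w · w√2 = 1.6 m² = 1,600,000 mm², so w ≈ 1063.7 mm and w√2 ≈ 1504.2 mm → Y0 = 1064 × 1504 mm.
Y1: ⌊1504/2⌋ × 1064 = 752 × 1064 mm
Y2: ⌊1064/2⌋ × 752 = 532 × 752 mm
Y3: ⌊752/2⌋ × 532 = 376 × 532 mm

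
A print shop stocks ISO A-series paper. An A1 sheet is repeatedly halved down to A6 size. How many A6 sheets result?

32

Each ISO step halves the sheet: 1 × A1 → 2 × A2 → 4 × A3 → 8 × A4 → …
From A1 to A6 is 5 halving steps: 2^5 = 32.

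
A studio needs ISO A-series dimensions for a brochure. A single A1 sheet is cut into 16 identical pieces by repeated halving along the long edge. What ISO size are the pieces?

A5

16 = 2^4, so 4 halving steps.
A1 → A2 → … → A5 after 4 steps.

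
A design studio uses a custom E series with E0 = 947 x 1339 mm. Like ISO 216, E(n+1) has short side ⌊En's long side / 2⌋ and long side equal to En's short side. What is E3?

E1: ⌊1339/2⌋ × 947 = 669 × 947 mm
E2: ⌊947/2⌋ × 669 = 473 × 669 mm
E3: ⌊669/2⌋ × 473 = 334 × 473 mm

334 × 473 mm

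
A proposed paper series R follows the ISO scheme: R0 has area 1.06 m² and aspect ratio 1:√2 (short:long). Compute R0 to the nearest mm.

866 × 1224 mm

Let the short side be w mm. Then w · w√2 = 1.06 m² = 1,060,000 mm².
w² = 1,060,000/√2, so w ≈ 865.8 mm; long side = w√2 ≈ 1224.4 mm.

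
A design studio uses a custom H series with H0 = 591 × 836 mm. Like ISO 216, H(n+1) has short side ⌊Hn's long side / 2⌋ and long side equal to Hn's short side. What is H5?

H1: ⌊836/2⌋ × 591 = 418 × 591 mm
H2: ⌊591/2⌋ × 418 = 295 × 418 mm
H3: ⌊418/2⌋ × 295 = 209 × 295 mm
H4: ⌊295/2⌋ × 209 = 147 × 209 mm
H5: ⌊209/2⌋ × 147 = 104 × 147 mm

104 × 147 mm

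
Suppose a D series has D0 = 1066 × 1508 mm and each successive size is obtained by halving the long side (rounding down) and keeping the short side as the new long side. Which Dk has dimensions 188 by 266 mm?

D5

D0: 1066 × 1508 mm
D1: 754 × 1066 mm
D2: 533 × 754 mm
D3: 377 × 533 mm
D4: 266 × 377 mm
D5: 188 × 266 mm
D6: 133 × 188 mm
→ matches D5.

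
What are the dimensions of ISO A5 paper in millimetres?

A0 = 841 × 1189 mm (A0 has area 1 m², aspect 1:√2).
A1: ⌊1189/2⌋ × 841 = 594 × 841 mm
A2: ⌊841/2⌋ × 594 = 420 × 594 mm
A3: ⌊594/2⌋ × 420 = 297 × 420 mm
A4: ⌊420/2⌋ × 297 = 210 × 297 mm
A5: ⌊297/2⌋ × 210 = 148 × 210 mm

148 × 210 mm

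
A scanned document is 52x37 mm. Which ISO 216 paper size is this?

A9 (37 × 52 mm)

Aspect ratio 52/37 ≈ 1.405 — close to the ISO √2 ≈ 1.414.
In the A-series (A0 area = 1 m²): A9 = 37 × 52 mm.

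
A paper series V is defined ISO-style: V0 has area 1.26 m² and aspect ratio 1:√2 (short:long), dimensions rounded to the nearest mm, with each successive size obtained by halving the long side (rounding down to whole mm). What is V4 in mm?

236 × 333 mm

Let V0's short side be w mm. w · w√2 = 1.26 m² = 1,260,000 mm², so w ≈ 943.9 mm and w√2 ≈ 1334.9 mm → V0 = 944 × 1335 mm.
V1: ⌊1335/2⌋ × 944 = 667 × 944 mm
V2: ⌊944/2⌋ × 667 = 472 × 667 mm
V3: ⌊667/2⌋ × 472 = 333 × 472 mm
V4: ⌊472/2⌋ × 333 = 236 × 333 mm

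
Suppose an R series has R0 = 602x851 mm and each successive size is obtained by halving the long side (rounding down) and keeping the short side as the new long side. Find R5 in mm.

106 × 150 mm

R1: ⌊851/2⌋ × 602 = 425 × 602 mm
R2: ⌊602/2⌋ × 425 = 301 × 425 mm
R3: ⌊425/2⌋ × 301 = 212 × 301 mm
R4: ⌊301/2⌋ × 212 = 150 × 212 mm
R5: ⌊212/2⌋ × 150 = 106 × 150 mm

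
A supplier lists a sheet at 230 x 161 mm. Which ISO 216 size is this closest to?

Aspect ratio 230/161 ≈ 1.429 — close to the ISO √2 ≈ 1.414.
In the C-series (envelope sizes, between A and B): C5 = 162 × 229 mm.
Off by 2 mm total — nearest standard size.

C5 (162 × 229 mm)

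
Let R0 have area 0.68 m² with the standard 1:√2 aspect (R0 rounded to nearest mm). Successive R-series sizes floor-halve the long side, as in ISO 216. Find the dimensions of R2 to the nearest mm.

Let R0's short side be w mm. w · w√2 = 0.68 m² = 680,000 mm², so w ≈ 693.4 mm and w√2 ≈ 980.6 mm → R0 = 693 × 981 mm.
R1: ⌊981/2⌋ × 693 = 490 × 693 mm
R2: ⌊693/2⌋ × 490 = 346 × 490 mm

346 × 490 mm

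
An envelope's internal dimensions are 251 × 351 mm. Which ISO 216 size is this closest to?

B4 (250 × 353 mm)

Aspect ratio 351/251 ≈ 1.398 (ISO target is √2 ≈ 1.414).
In the B-series (B0 = 1000 × 1414 mm): B4 = 250 × 353 mm.
Off by 3 mm total — nearest standard size.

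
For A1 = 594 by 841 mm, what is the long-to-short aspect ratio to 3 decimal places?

1.416

841 / 594 = 1.416
ISO 216 targets √2 ≈ 1.414; the +0.002 deviation is from mm rounding.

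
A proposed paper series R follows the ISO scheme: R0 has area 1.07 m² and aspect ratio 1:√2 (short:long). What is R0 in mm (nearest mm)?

870 × 1230 mm

Let the short side be w mm. Then w · w√2 = 1.07 m² = 1,070,000 mm².
w² = 1,070,000/√2, so w ≈ 869.8 mm; long side = w√2 ≈ 1230.1 mm.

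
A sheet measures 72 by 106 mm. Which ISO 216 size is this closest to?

Aspect ratio 106/72 ≈ 1.472 (ISO target is √2 ≈ 1.414).
In the A-series (A0 area = 1 m²): A7 = 74 × 105 mm.
Off by 3 mm total — nearest standard size.

A7 (74 × 105 mm)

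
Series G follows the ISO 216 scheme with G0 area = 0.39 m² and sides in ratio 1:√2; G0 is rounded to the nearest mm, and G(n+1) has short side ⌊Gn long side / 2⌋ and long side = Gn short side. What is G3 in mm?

Let G0's short side be w mm. w · w√2 = 0.39 m² = 390,000 mm², so w ≈ 525.1 mm and w√2 ≈ 742.7 mm → G0 = 525 × 743 mm.
G1: ⌊743/2⌋ × 525 = 371 × 525 mm
G2: ⌊525/2⌋ × 371 = 262 × 371 mm
G3: ⌊371/2⌋ × 262 = 185 × 262 mm

185 × 262 mm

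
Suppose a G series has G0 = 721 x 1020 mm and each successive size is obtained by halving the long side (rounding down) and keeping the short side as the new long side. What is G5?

G1: ⌊1020/2⌋ × 721 = 510 × 721 mm
G2: ⌊721/2⌋ × 510 = 360 × 510 mm
G3: ⌊510/2⌋ × 360 = 255 × 360 mm
G4: ⌊360/2⌋ × 255 = 180 × 255 mm
G5: ⌊255/2⌋ × 180 = 127 × 180 mm

127 × 180 mm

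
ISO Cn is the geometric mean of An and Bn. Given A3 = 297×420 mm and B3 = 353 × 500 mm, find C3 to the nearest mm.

Short side: √(297 · 353) = √104841 ≈ 323.8 → 324 mm
Long side: √(420 · 500) = √210000 ≈ 458.3 → 458 mm

324 × 458 mm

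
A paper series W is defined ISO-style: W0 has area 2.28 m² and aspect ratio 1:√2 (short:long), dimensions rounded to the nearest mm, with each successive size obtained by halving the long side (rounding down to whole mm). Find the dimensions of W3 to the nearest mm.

449 × 635 mm

Let W0's short side be w mm. w · w√2 = 2.28 m² = 2,280,000 mm², so w ≈ 1269.7 mm and w√2 ≈ 1795.7 mm → W0 = 1270 × 1796 mm.
W1: ⌊1796/2⌋ × 1270 = 898 × 1270 mm
W2: ⌊1270/2⌋ × 898 = 635 × 898 mm
W3: ⌊898/2⌋ × 635 = 449 × 635 mm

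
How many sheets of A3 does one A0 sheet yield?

8

Each ISO step halves the sheet: 1 × A0 → 2 × A1 → 4 × A2 → 8 × A3
From A0 to A3 is 3 halving steps: 2^3 = 8.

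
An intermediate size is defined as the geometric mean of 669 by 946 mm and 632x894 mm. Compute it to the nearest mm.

Short side: √(669 · 632) = √422808 ≈ 650.2 → 650 mm
Long side: √(946 · 894) = √845724 ≈ 919.6 → 920 mm

650 × 920 mm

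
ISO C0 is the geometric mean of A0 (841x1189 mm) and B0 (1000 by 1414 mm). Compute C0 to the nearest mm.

Short: √(841 · 1000) = √841000 ≈ 917.1 mm.
Long: √(1189 · 1414) = √1681246 ≈ 1296.6 mm.

917 × 1297 mm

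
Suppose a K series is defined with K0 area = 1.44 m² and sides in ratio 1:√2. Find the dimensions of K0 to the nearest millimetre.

Let the short side be w mm. Then w · w√2 = 1.44 m² = 1,440,000 mm².
w² = 1,440,000/√2, so w ≈ 1009.1 mm; long side = w√2 ≈ 1427.0 mm.

1009 × 1427 mm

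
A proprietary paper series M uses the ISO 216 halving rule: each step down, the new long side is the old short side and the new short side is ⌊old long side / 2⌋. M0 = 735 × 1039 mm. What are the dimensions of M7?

M1 = 519 × 735 mm (from M0 by 1 halving).
M2: ⌊735/2⌋ × 519 = 367 × 519 mm
M3: ⌊519/2⌋ × 367 = 259 × 367 mm
M4: ⌊367/2⌋ × 259 = 183 × 259 mm
M5: ⌊259/2⌋ × 183 = 129 × 183 mm
M6: ⌊183/2⌋ × 129 = 91 × 129 mm
M7: ⌊129/2⌋ × 91 = 64 × 91 mm

64 × 91 mm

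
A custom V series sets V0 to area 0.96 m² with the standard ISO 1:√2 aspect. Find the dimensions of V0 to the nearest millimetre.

Let the short side be w mm. Then w · w√2 = 0.96 m² = 960,000 mm².
w² = 960,000/√2, so w ≈ 823.9 mm; long side = w√2 ≈ 1165.2 mm.

824 × 1165 mm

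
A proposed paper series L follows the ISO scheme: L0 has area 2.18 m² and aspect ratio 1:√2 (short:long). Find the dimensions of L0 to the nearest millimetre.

Let the short side be w mm. Then w · w√2 = 2.18 m² = 2,180,000 mm².
w² = 2,180,000/√2, so w ≈ 1241.6 mm; long side = w√2 ≈ 1755.8 mm.

1242 × 1756 mm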